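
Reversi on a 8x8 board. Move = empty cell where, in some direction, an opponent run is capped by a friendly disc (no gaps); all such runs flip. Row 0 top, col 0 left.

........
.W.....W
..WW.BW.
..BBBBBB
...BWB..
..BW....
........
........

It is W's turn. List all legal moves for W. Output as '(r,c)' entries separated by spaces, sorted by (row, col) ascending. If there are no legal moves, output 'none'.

(1,4): no bracket -> illegal
(1,5): no bracket -> illegal
(1,6): no bracket -> illegal
(2,1): no bracket -> illegal
(2,4): flips 2 -> legal
(2,7): no bracket -> illegal
(3,1): no bracket -> illegal
(4,1): flips 1 -> legal
(4,2): flips 2 -> legal
(4,6): flips 2 -> legal
(4,7): no bracket -> illegal
(5,1): flips 1 -> legal
(5,4): no bracket -> illegal
(5,5): no bracket -> illegal
(5,6): flips 2 -> legal
(6,1): no bracket -> illegal
(6,2): no bracket -> illegal
(6,3): no bracket -> illegal

Answer: (2,4) (4,1) (4,2) (4,6) (5,1) (5,6)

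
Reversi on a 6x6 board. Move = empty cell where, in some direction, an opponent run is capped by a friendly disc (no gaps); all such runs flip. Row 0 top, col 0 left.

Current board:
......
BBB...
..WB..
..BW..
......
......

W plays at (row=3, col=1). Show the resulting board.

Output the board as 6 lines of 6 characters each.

Place W at (3,1); scan 8 dirs for brackets.
Dir NW: first cell '.' (not opp) -> no flip
Dir N: first cell '.' (not opp) -> no flip
Dir NE: first cell 'W' (not opp) -> no flip
Dir W: first cell '.' (not opp) -> no flip
Dir E: opp run (3,2) capped by W -> flip
Dir SW: first cell '.' (not opp) -> no flip
Dir S: first cell '.' (not opp) -> no flip
Dir SE: first cell '.' (not opp) -> no flip
All flips: (3,2)

Answer: ......
BBB...
..WB..
.WWW..
......
......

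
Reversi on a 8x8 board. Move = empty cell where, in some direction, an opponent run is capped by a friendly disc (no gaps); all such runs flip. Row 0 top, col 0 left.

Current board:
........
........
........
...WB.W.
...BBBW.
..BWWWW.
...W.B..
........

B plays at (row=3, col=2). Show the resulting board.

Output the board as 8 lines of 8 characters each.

Place B at (3,2); scan 8 dirs for brackets.
Dir NW: first cell '.' (not opp) -> no flip
Dir N: first cell '.' (not opp) -> no flip
Dir NE: first cell '.' (not opp) -> no flip
Dir W: first cell '.' (not opp) -> no flip
Dir E: opp run (3,3) capped by B -> flip
Dir SW: first cell '.' (not opp) -> no flip
Dir S: first cell '.' (not opp) -> no flip
Dir SE: first cell 'B' (not opp) -> no flip
All flips: (3,3)

Answer: ........
........
........
..BBB.W.
...BBBW.
..BWWWW.
...W.B..
........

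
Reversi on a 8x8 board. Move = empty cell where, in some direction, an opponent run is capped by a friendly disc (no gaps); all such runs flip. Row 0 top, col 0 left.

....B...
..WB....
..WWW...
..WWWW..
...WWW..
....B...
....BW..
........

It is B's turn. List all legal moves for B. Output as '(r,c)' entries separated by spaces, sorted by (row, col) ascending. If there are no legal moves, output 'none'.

(0,1): no bracket -> illegal
(0,2): no bracket -> illegal
(0,3): no bracket -> illegal
(1,1): flips 1 -> legal
(1,4): flips 3 -> legal
(1,5): no bracket -> illegal
(2,1): flips 2 -> legal
(2,5): no bracket -> illegal
(2,6): no bracket -> illegal
(3,1): flips 1 -> legal
(3,6): flips 1 -> legal
(4,1): no bracket -> illegal
(4,2): no bracket -> illegal
(4,6): flips 2 -> legal
(5,2): no bracket -> illegal
(5,3): flips 3 -> legal
(5,5): no bracket -> illegal
(5,6): no bracket -> illegal
(6,6): flips 1 -> legal
(7,4): no bracket -> illegal
(7,5): no bracket -> illegal
(7,6): flips 1 -> legal

Answer: (1,1) (1,4) (2,1) (3,1) (3,6) (4,6) (5,3) (6,6) (7,6)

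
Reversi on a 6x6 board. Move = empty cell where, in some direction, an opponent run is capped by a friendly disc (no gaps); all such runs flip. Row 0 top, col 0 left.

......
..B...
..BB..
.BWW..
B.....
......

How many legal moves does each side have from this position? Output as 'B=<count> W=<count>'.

-- B to move --
(2,1): no bracket -> illegal
(2,4): no bracket -> illegal
(3,4): flips 2 -> legal
(4,1): flips 1 -> legal
(4,2): flips 1 -> legal
(4,3): flips 1 -> legal
(4,4): flips 1 -> legal
B mobility = 5
-- W to move --
(0,1): no bracket -> illegal
(0,2): flips 2 -> legal
(0,3): no bracket -> illegal
(1,1): flips 1 -> legal
(1,3): flips 1 -> legal
(1,4): flips 1 -> legal
(2,0): no bracket -> illegal
(2,1): no bracket -> illegal
(2,4): no bracket -> illegal
(3,0): flips 1 -> legal
(3,4): no bracket -> illegal
(4,1): no bracket -> illegal
(4,2): no bracket -> illegal
(5,0): no bracket -> illegal
(5,1): no bracket -> illegal
W mobility = 5

Answer: B=5 W=5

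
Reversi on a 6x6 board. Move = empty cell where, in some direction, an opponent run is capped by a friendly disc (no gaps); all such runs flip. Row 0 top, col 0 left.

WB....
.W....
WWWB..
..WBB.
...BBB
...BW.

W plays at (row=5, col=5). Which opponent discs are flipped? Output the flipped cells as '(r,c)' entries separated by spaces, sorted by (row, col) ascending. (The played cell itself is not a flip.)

Answer: (3,3) (4,4)

Derivation:
Dir NW: opp run (4,4) (3,3) capped by W -> flip
Dir N: opp run (4,5), next='.' -> no flip
Dir NE: edge -> no flip
Dir W: first cell 'W' (not opp) -> no flip
Dir E: edge -> no flip
Dir SW: edge -> no flip
Dir S: edge -> no flip
Dir SE: edge -> no flip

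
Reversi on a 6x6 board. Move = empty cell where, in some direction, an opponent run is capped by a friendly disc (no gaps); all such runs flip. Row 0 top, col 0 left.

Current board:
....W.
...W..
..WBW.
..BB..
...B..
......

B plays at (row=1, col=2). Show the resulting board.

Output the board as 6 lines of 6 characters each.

Answer: ....W.
..BW..
..BBW.
..BB..
...B..
......

Derivation:
Place B at (1,2); scan 8 dirs for brackets.
Dir NW: first cell '.' (not opp) -> no flip
Dir N: first cell '.' (not opp) -> no flip
Dir NE: first cell '.' (not opp) -> no flip
Dir W: first cell '.' (not opp) -> no flip
Dir E: opp run (1,3), next='.' -> no flip
Dir SW: first cell '.' (not opp) -> no flip
Dir S: opp run (2,2) capped by B -> flip
Dir SE: first cell 'B' (not opp) -> no flip
All flips: (2,2)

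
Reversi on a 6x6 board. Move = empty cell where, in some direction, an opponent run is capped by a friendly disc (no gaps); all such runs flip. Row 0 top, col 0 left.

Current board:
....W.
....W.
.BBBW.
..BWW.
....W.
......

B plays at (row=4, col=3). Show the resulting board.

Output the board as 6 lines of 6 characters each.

Answer: ....W.
....W.
.BBBW.
..BBW.
...BW.
......

Derivation:
Place B at (4,3); scan 8 dirs for brackets.
Dir NW: first cell 'B' (not opp) -> no flip
Dir N: opp run (3,3) capped by B -> flip
Dir NE: opp run (3,4), next='.' -> no flip
Dir W: first cell '.' (not opp) -> no flip
Dir E: opp run (4,4), next='.' -> no flip
Dir SW: first cell '.' (not opp) -> no flip
Dir S: first cell '.' (not opp) -> no flip
Dir SE: first cell '.' (not opp) -> no flip
All flips: (3,3)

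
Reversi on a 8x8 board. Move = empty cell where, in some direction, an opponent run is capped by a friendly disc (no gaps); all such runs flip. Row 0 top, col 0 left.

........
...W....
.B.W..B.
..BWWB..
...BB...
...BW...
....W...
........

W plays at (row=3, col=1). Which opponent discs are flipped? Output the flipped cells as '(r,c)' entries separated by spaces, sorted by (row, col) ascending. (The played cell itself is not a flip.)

Answer: (3,2)

Derivation:
Dir NW: first cell '.' (not opp) -> no flip
Dir N: opp run (2,1), next='.' -> no flip
Dir NE: first cell '.' (not opp) -> no flip
Dir W: first cell '.' (not opp) -> no flip
Dir E: opp run (3,2) capped by W -> flip
Dir SW: first cell '.' (not opp) -> no flip
Dir S: first cell '.' (not opp) -> no flip
Dir SE: first cell '.' (not opp) -> no flip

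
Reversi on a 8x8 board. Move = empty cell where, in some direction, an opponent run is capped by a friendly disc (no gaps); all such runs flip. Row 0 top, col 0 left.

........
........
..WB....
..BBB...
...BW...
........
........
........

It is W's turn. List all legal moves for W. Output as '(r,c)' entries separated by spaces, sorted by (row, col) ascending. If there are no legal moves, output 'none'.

(1,2): no bracket -> illegal
(1,3): no bracket -> illegal
(1,4): no bracket -> illegal
(2,1): no bracket -> illegal
(2,4): flips 2 -> legal
(2,5): no bracket -> illegal
(3,1): no bracket -> illegal
(3,5): no bracket -> illegal
(4,1): no bracket -> illegal
(4,2): flips 2 -> legal
(4,5): no bracket -> illegal
(5,2): no bracket -> illegal
(5,3): no bracket -> illegal
(5,4): no bracket -> illegal

Answer: (2,4) (4,2)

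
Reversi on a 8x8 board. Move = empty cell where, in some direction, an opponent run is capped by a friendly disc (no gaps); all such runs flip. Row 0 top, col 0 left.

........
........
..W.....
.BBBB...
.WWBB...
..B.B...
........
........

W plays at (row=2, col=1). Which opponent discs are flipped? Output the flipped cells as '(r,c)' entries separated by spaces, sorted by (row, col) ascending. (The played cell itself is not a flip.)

Dir NW: first cell '.' (not opp) -> no flip
Dir N: first cell '.' (not opp) -> no flip
Dir NE: first cell '.' (not opp) -> no flip
Dir W: first cell '.' (not opp) -> no flip
Dir E: first cell 'W' (not opp) -> no flip
Dir SW: first cell '.' (not opp) -> no flip
Dir S: opp run (3,1) capped by W -> flip
Dir SE: opp run (3,2) (4,3) (5,4), next='.' -> no flip

Answer: (3,1)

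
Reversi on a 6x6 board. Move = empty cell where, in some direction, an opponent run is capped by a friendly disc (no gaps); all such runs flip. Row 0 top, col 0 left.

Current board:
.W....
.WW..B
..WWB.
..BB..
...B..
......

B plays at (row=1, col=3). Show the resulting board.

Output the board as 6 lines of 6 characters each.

Answer: .W....
.WWB.B
..WBB.
..BB..
...B..
......

Derivation:
Place B at (1,3); scan 8 dirs for brackets.
Dir NW: first cell '.' (not opp) -> no flip
Dir N: first cell '.' (not opp) -> no flip
Dir NE: first cell '.' (not opp) -> no flip
Dir W: opp run (1,2) (1,1), next='.' -> no flip
Dir E: first cell '.' (not opp) -> no flip
Dir SW: opp run (2,2), next='.' -> no flip
Dir S: opp run (2,3) capped by B -> flip
Dir SE: first cell 'B' (not opp) -> no flip
All flips: (2,3)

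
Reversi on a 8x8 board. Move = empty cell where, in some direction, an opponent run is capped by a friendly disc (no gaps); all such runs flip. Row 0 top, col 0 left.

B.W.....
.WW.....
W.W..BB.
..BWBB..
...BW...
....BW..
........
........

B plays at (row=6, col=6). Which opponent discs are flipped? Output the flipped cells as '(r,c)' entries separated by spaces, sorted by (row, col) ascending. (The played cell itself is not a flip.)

Answer: (1,1) (2,2) (3,3) (4,4) (5,5)

Derivation:
Dir NW: opp run (5,5) (4,4) (3,3) (2,2) (1,1) capped by B -> flip
Dir N: first cell '.' (not opp) -> no flip
Dir NE: first cell '.' (not opp) -> no flip
Dir W: first cell '.' (not opp) -> no flip
Dir E: first cell '.' (not opp) -> no flip
Dir SW: first cell '.' (not opp) -> no flip
Dir S: first cell '.' (not opp) -> no flip
Dir SE: first cell '.' (not opp) -> no flip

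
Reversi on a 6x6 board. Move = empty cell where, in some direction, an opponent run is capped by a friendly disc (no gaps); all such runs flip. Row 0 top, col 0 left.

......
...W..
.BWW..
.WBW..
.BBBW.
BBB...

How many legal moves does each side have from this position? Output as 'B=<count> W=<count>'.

Answer: B=8 W=4

Derivation:
-- B to move --
(0,2): no bracket -> illegal
(0,3): flips 3 -> legal
(0,4): no bracket -> illegal
(1,1): no bracket -> illegal
(1,2): flips 1 -> legal
(1,4): flips 1 -> legal
(2,0): flips 1 -> legal
(2,4): flips 3 -> legal
(3,0): flips 1 -> legal
(3,4): flips 1 -> legal
(3,5): no bracket -> illegal
(4,0): no bracket -> illegal
(4,5): flips 1 -> legal
(5,3): no bracket -> illegal
(5,4): no bracket -> illegal
(5,5): no bracket -> illegal
B mobility = 8
-- W to move --
(1,0): no bracket -> illegal
(1,1): flips 1 -> legal
(1,2): no bracket -> illegal
(2,0): flips 1 -> legal
(3,0): no bracket -> illegal
(3,4): no bracket -> illegal
(4,0): flips 3 -> legal
(5,3): flips 2 -> legal
(5,4): no bracket -> illegal
W mobility = 4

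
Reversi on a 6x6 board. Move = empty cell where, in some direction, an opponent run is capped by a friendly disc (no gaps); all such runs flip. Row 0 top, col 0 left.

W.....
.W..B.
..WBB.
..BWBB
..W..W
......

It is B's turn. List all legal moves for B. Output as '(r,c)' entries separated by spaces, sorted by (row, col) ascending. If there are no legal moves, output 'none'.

(0,1): no bracket -> illegal
(0,2): no bracket -> illegal
(1,0): no bracket -> illegal
(1,2): flips 1 -> legal
(1,3): no bracket -> illegal
(2,0): no bracket -> illegal
(2,1): flips 1 -> legal
(3,1): no bracket -> illegal
(4,1): no bracket -> illegal
(4,3): flips 1 -> legal
(4,4): no bracket -> illegal
(5,1): flips 2 -> legal
(5,2): flips 1 -> legal
(5,3): no bracket -> illegal
(5,4): no bracket -> illegal
(5,5): flips 1 -> legal

Answer: (1,2) (2,1) (4,3) (5,1) (5,2) (5,5)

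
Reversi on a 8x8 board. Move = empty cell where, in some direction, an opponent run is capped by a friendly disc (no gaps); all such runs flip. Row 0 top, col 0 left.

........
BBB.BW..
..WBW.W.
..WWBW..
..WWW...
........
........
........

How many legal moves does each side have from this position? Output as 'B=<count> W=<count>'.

Answer: B=10 W=6

Derivation:
-- B to move --
(0,4): no bracket -> illegal
(0,5): no bracket -> illegal
(0,6): no bracket -> illegal
(1,3): no bracket -> illegal
(1,6): flips 1 -> legal
(1,7): no bracket -> illegal
(2,1): flips 1 -> legal
(2,5): flips 1 -> legal
(2,7): no bracket -> illegal
(3,1): flips 2 -> legal
(3,6): flips 1 -> legal
(3,7): no bracket -> illegal
(4,1): flips 1 -> legal
(4,5): no bracket -> illegal
(4,6): no bracket -> illegal
(5,1): no bracket -> illegal
(5,2): flips 4 -> legal
(5,3): flips 2 -> legal
(5,4): flips 1 -> legal
(5,5): flips 3 -> legal
B mobility = 10
-- W to move --
(0,0): flips 1 -> legal
(0,1): no bracket -> illegal
(0,2): flips 1 -> legal
(0,3): no bracket -> illegal
(0,4): flips 1 -> legal
(0,5): flips 2 -> legal
(1,3): flips 2 -> legal
(2,0): no bracket -> illegal
(2,1): no bracket -> illegal
(2,5): flips 1 -> legal
(4,5): no bracket -> illegal
W mobility = 6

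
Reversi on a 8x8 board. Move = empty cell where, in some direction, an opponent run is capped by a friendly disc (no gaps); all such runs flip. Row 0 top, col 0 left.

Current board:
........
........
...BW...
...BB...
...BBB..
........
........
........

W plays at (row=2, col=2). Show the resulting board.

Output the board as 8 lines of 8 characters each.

Place W at (2,2); scan 8 dirs for brackets.
Dir NW: first cell '.' (not opp) -> no flip
Dir N: first cell '.' (not opp) -> no flip
Dir NE: first cell '.' (not opp) -> no flip
Dir W: first cell '.' (not opp) -> no flip
Dir E: opp run (2,3) capped by W -> flip
Dir SW: first cell '.' (not opp) -> no flip
Dir S: first cell '.' (not opp) -> no flip
Dir SE: opp run (3,3) (4,4), next='.' -> no flip
All flips: (2,3)

Answer: ........
........
..WWW...
...BB...
...BBB..
........
........
........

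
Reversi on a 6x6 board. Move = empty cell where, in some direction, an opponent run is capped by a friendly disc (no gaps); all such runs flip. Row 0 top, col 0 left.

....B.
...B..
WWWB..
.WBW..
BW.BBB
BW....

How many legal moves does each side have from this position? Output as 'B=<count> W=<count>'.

Answer: B=7 W=7

Derivation:
-- B to move --
(1,0): flips 1 -> legal
(1,1): flips 2 -> legal
(1,2): flips 1 -> legal
(2,4): no bracket -> illegal
(3,0): flips 1 -> legal
(3,4): flips 1 -> legal
(4,2): flips 1 -> legal
(5,2): flips 1 -> legal
B mobility = 7
-- W to move --
(0,2): no bracket -> illegal
(0,3): flips 2 -> legal
(0,5): no bracket -> illegal
(1,2): no bracket -> illegal
(1,4): flips 2 -> legal
(1,5): no bracket -> illegal
(2,4): flips 1 -> legal
(3,0): no bracket -> illegal
(3,4): no bracket -> illegal
(3,5): no bracket -> illegal
(4,2): flips 1 -> legal
(5,2): no bracket -> illegal
(5,3): flips 1 -> legal
(5,4): flips 2 -> legal
(5,5): flips 1 -> legal
W mobility = 7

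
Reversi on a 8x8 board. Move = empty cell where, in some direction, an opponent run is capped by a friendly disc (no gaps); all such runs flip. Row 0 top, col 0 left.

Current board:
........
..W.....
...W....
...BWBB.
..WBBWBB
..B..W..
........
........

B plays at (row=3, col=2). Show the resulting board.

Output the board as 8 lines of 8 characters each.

Place B at (3,2); scan 8 dirs for brackets.
Dir NW: first cell '.' (not opp) -> no flip
Dir N: first cell '.' (not opp) -> no flip
Dir NE: opp run (2,3), next='.' -> no flip
Dir W: first cell '.' (not opp) -> no flip
Dir E: first cell 'B' (not opp) -> no flip
Dir SW: first cell '.' (not opp) -> no flip
Dir S: opp run (4,2) capped by B -> flip
Dir SE: first cell 'B' (not opp) -> no flip
All flips: (4,2)

Answer: ........
..W.....
...W....
..BBWBB.
..BBBWBB
..B..W..
........
........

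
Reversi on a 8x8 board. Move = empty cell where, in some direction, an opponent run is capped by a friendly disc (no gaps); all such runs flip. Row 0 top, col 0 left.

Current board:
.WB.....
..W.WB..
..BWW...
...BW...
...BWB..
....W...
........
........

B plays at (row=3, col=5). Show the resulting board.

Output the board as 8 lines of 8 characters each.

Answer: .WB.....
..W.WB..
..BWW...
...BBB..
...BWB..
....W...
........
........

Derivation:
Place B at (3,5); scan 8 dirs for brackets.
Dir NW: opp run (2,4), next='.' -> no flip
Dir N: first cell '.' (not opp) -> no flip
Dir NE: first cell '.' (not opp) -> no flip
Dir W: opp run (3,4) capped by B -> flip
Dir E: first cell '.' (not opp) -> no flip
Dir SW: opp run (4,4), next='.' -> no flip
Dir S: first cell 'B' (not opp) -> no flip
Dir SE: first cell '.' (not opp) -> no flip
All flips: (3,4)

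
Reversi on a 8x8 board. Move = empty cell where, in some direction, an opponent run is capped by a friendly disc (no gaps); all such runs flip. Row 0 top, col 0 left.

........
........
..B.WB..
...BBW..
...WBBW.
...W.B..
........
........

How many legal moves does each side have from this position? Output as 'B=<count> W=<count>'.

Answer: B=11 W=9

Derivation:
-- B to move --
(1,3): no bracket -> illegal
(1,4): flips 1 -> legal
(1,5): flips 1 -> legal
(2,3): flips 1 -> legal
(2,6): flips 1 -> legal
(3,2): no bracket -> illegal
(3,6): flips 1 -> legal
(3,7): flips 1 -> legal
(4,2): flips 1 -> legal
(4,7): flips 1 -> legal
(5,2): flips 1 -> legal
(5,4): no bracket -> illegal
(5,6): no bracket -> illegal
(5,7): no bracket -> illegal
(6,2): flips 1 -> legal
(6,3): flips 2 -> legal
(6,4): no bracket -> illegal
B mobility = 11
-- W to move --
(1,1): no bracket -> illegal
(1,2): no bracket -> illegal
(1,3): no bracket -> illegal
(1,4): no bracket -> illegal
(1,5): flips 1 -> legal
(1,6): flips 2 -> legal
(2,1): no bracket -> illegal
(2,3): flips 1 -> legal
(2,6): flips 1 -> legal
(3,1): no bracket -> illegal
(3,2): flips 2 -> legal
(3,6): no bracket -> illegal
(4,2): flips 1 -> legal
(5,4): flips 2 -> legal
(5,6): no bracket -> illegal
(6,4): flips 1 -> legal
(6,5): flips 2 -> legal
(6,6): no bracket -> illegal
W mobility = 9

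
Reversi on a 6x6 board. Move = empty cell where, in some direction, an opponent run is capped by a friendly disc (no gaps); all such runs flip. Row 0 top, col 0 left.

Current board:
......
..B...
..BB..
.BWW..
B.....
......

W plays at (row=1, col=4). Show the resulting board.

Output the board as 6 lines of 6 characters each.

Answer: ......
..B.W.
..BW..
.BWW..
B.....
......

Derivation:
Place W at (1,4); scan 8 dirs for brackets.
Dir NW: first cell '.' (not opp) -> no flip
Dir N: first cell '.' (not opp) -> no flip
Dir NE: first cell '.' (not opp) -> no flip
Dir W: first cell '.' (not opp) -> no flip
Dir E: first cell '.' (not opp) -> no flip
Dir SW: opp run (2,3) capped by W -> flip
Dir S: first cell '.' (not opp) -> no flip
Dir SE: first cell '.' (not opp) -> no flip
All flips: (2,3)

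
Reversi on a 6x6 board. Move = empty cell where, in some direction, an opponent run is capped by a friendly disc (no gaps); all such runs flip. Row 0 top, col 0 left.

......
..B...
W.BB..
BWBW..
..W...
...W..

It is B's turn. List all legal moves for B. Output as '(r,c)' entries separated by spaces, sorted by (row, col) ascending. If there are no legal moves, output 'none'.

(1,0): flips 1 -> legal
(1,1): no bracket -> illegal
(2,1): no bracket -> illegal
(2,4): no bracket -> illegal
(3,4): flips 1 -> legal
(4,0): flips 1 -> legal
(4,1): no bracket -> illegal
(4,3): flips 1 -> legal
(4,4): flips 1 -> legal
(5,1): no bracket -> illegal
(5,2): flips 1 -> legal
(5,4): no bracket -> illegal

Answer: (1,0) (3,4) (4,0) (4,3) (4,4) (5,2)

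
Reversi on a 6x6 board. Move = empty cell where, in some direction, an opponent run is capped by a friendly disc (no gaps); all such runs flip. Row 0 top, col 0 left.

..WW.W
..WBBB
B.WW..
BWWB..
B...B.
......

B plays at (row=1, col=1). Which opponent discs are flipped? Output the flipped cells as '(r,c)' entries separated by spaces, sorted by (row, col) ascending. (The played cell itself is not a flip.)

Dir NW: first cell '.' (not opp) -> no flip
Dir N: first cell '.' (not opp) -> no flip
Dir NE: opp run (0,2), next=edge -> no flip
Dir W: first cell '.' (not opp) -> no flip
Dir E: opp run (1,2) capped by B -> flip
Dir SW: first cell 'B' (not opp) -> no flip
Dir S: first cell '.' (not opp) -> no flip
Dir SE: opp run (2,2) capped by B -> flip

Answer: (1,2) (2,2)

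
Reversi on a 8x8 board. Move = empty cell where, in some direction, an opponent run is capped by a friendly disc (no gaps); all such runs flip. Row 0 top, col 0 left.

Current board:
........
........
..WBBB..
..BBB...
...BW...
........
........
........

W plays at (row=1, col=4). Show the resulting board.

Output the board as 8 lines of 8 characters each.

Answer: ........
....W...
..WBWB..
..BBW...
...BW...
........
........
........

Derivation:
Place W at (1,4); scan 8 dirs for brackets.
Dir NW: first cell '.' (not opp) -> no flip
Dir N: first cell '.' (not opp) -> no flip
Dir NE: first cell '.' (not opp) -> no flip
Dir W: first cell '.' (not opp) -> no flip
Dir E: first cell '.' (not opp) -> no flip
Dir SW: opp run (2,3) (3,2), next='.' -> no flip
Dir S: opp run (2,4) (3,4) capped by W -> flip
Dir SE: opp run (2,5), next='.' -> no flip
All flips: (2,4) (3,4)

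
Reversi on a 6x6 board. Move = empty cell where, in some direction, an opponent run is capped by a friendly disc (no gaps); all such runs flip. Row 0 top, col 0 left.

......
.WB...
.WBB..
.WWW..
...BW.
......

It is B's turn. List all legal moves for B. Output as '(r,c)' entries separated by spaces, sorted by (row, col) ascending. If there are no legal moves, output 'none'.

Answer: (0,0) (1,0) (2,0) (3,0) (4,0) (4,1) (4,2) (4,5) (5,5)

Derivation:
(0,0): flips 1 -> legal
(0,1): no bracket -> illegal
(0,2): no bracket -> illegal
(1,0): flips 3 -> legal
(2,0): flips 1 -> legal
(2,4): no bracket -> illegal
(3,0): flips 1 -> legal
(3,4): no bracket -> illegal
(3,5): no bracket -> illegal
(4,0): flips 1 -> legal
(4,1): flips 1 -> legal
(4,2): flips 1 -> legal
(4,5): flips 1 -> legal
(5,3): no bracket -> illegal
(5,4): no bracket -> illegal
(5,5): flips 2 -> legal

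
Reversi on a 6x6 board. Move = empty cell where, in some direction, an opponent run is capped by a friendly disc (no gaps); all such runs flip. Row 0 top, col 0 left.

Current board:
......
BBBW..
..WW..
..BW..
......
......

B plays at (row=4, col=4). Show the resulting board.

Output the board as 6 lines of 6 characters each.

Answer: ......
BBBW..
..BW..
..BB..
....B.
......

Derivation:
Place B at (4,4); scan 8 dirs for brackets.
Dir NW: opp run (3,3) (2,2) capped by B -> flip
Dir N: first cell '.' (not opp) -> no flip
Dir NE: first cell '.' (not opp) -> no flip
Dir W: first cell '.' (not opp) -> no flip
Dir E: first cell '.' (not opp) -> no flip
Dir SW: first cell '.' (not opp) -> no flip
Dir S: first cell '.' (not opp) -> no flip
Dir SE: first cell '.' (not opp) -> no flip
All flips: (2,2) (3,3)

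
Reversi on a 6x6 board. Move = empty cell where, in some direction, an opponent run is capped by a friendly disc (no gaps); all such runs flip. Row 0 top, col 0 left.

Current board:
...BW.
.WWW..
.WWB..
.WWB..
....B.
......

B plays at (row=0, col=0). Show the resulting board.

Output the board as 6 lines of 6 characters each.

Answer: B..BW.
.BWW..
.WBB..
.WWB..
....B.
......

Derivation:
Place B at (0,0); scan 8 dirs for brackets.
Dir NW: edge -> no flip
Dir N: edge -> no flip
Dir NE: edge -> no flip
Dir W: edge -> no flip
Dir E: first cell '.' (not opp) -> no flip
Dir SW: edge -> no flip
Dir S: first cell '.' (not opp) -> no flip
Dir SE: opp run (1,1) (2,2) capped by B -> flip
All flips: (1,1) (2,2)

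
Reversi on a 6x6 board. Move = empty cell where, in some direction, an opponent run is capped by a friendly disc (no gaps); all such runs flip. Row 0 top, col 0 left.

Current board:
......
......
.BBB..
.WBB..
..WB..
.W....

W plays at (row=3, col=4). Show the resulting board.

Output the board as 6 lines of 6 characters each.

Answer: ......
......
.BBB..
.WWWW.
..WB..
.W....

Derivation:
Place W at (3,4); scan 8 dirs for brackets.
Dir NW: opp run (2,3), next='.' -> no flip
Dir N: first cell '.' (not opp) -> no flip
Dir NE: first cell '.' (not opp) -> no flip
Dir W: opp run (3,3) (3,2) capped by W -> flip
Dir E: first cell '.' (not opp) -> no flip
Dir SW: opp run (4,3), next='.' -> no flip
Dir S: first cell '.' (not opp) -> no flip
Dir SE: first cell '.' (not opp) -> no flip
All flips: (3,2) (3,3)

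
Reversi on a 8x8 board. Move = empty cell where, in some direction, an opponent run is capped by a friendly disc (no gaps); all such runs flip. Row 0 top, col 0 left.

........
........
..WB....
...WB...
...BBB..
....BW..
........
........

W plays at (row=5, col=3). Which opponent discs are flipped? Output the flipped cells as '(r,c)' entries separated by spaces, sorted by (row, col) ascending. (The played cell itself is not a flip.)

Dir NW: first cell '.' (not opp) -> no flip
Dir N: opp run (4,3) capped by W -> flip
Dir NE: opp run (4,4), next='.' -> no flip
Dir W: first cell '.' (not opp) -> no flip
Dir E: opp run (5,4) capped by W -> flip
Dir SW: first cell '.' (not opp) -> no flip
Dir S: first cell '.' (not opp) -> no flip
Dir SE: first cell '.' (not opp) -> no flip

Answer: (4,3) (5,4)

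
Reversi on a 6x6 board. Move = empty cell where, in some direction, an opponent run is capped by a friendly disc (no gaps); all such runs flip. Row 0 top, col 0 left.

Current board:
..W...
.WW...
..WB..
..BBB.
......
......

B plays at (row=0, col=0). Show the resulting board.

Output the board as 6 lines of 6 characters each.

Place B at (0,0); scan 8 dirs for brackets.
Dir NW: edge -> no flip
Dir N: edge -> no flip
Dir NE: edge -> no flip
Dir W: edge -> no flip
Dir E: first cell '.' (not opp) -> no flip
Dir SW: edge -> no flip
Dir S: first cell '.' (not opp) -> no flip
Dir SE: opp run (1,1) (2,2) capped by B -> flip
All flips: (1,1) (2,2)

Answer: B.W...
.BW...
..BB..
..BBB.
......
......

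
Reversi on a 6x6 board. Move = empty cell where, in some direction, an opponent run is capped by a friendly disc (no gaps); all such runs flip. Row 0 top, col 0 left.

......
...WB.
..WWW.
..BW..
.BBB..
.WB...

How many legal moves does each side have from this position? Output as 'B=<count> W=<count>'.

Answer: B=5 W=6

Derivation:
-- B to move --
(0,2): no bracket -> illegal
(0,3): flips 3 -> legal
(0,4): no bracket -> illegal
(1,1): no bracket -> illegal
(1,2): flips 2 -> legal
(1,5): flips 2 -> legal
(2,1): no bracket -> illegal
(2,5): no bracket -> illegal
(3,1): no bracket -> illegal
(3,4): flips 2 -> legal
(3,5): no bracket -> illegal
(4,0): no bracket -> illegal
(4,4): no bracket -> illegal
(5,0): flips 1 -> legal
B mobility = 5
-- W to move --
(0,3): no bracket -> illegal
(0,4): flips 1 -> legal
(0,5): flips 1 -> legal
(1,5): flips 1 -> legal
(2,1): no bracket -> illegal
(2,5): no bracket -> illegal
(3,0): no bracket -> illegal
(3,1): flips 2 -> legal
(3,4): no bracket -> illegal
(4,0): no bracket -> illegal
(4,4): no bracket -> illegal
(5,0): flips 2 -> legal
(5,3): flips 2 -> legal
(5,4): no bracket -> illegal
W mobility = 6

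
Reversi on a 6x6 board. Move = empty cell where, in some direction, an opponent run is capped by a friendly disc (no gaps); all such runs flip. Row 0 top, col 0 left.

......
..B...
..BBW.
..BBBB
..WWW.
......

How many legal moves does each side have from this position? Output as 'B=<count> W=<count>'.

-- B to move --
(1,3): flips 1 -> legal
(1,4): flips 1 -> legal
(1,5): flips 1 -> legal
(2,5): flips 1 -> legal
(3,1): no bracket -> illegal
(4,1): no bracket -> illegal
(4,5): no bracket -> illegal
(5,1): flips 1 -> legal
(5,2): flips 2 -> legal
(5,3): flips 2 -> legal
(5,4): flips 2 -> legal
(5,5): flips 1 -> legal
B mobility = 9
-- W to move --
(0,1): no bracket -> illegal
(0,2): flips 3 -> legal
(0,3): no bracket -> illegal
(1,1): flips 2 -> legal
(1,3): flips 2 -> legal
(1,4): no bracket -> illegal
(2,1): flips 3 -> legal
(2,5): flips 1 -> legal
(3,1): no bracket -> illegal
(4,1): no bracket -> illegal
(4,5): no bracket -> illegal
W mobility = 5

Answer: B=9 W=5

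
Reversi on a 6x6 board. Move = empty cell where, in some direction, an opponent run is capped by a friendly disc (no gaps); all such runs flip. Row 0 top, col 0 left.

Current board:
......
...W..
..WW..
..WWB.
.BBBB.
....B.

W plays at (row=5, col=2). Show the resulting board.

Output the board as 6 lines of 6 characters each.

Place W at (5,2); scan 8 dirs for brackets.
Dir NW: opp run (4,1), next='.' -> no flip
Dir N: opp run (4,2) capped by W -> flip
Dir NE: opp run (4,3) (3,4), next='.' -> no flip
Dir W: first cell '.' (not opp) -> no flip
Dir E: first cell '.' (not opp) -> no flip
Dir SW: edge -> no flip
Dir S: edge -> no flip
Dir SE: edge -> no flip
All flips: (4,2)

Answer: ......
...W..
..WW..
..WWB.
.BWBB.
..W.B.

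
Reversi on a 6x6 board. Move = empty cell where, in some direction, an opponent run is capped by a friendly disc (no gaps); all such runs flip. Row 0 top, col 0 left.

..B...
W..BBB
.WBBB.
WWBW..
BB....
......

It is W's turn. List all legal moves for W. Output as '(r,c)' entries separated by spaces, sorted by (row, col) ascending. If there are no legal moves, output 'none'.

Answer: (0,3) (0,4) (1,1) (2,5) (4,3) (5,0) (5,1) (5,2)

Derivation:
(0,1): no bracket -> illegal
(0,3): flips 2 -> legal
(0,4): flips 2 -> legal
(0,5): no bracket -> illegal
(1,1): flips 1 -> legal
(1,2): no bracket -> illegal
(2,5): flips 3 -> legal
(3,4): no bracket -> illegal
(3,5): no bracket -> illegal
(4,2): no bracket -> illegal
(4,3): flips 1 -> legal
(5,0): flips 1 -> legal
(5,1): flips 1 -> legal
(5,2): flips 1 -> legal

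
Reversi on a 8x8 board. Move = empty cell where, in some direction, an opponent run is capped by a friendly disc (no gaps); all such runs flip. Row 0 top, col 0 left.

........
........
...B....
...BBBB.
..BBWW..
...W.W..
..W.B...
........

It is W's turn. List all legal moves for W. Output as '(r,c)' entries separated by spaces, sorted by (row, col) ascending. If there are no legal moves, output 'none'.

Answer: (1,2) (1,3) (2,2) (2,4) (2,5) (2,6) (2,7) (3,1) (4,1) (7,3) (7,5)

Derivation:
(1,2): flips 2 -> legal
(1,3): flips 3 -> legal
(1,4): no bracket -> illegal
(2,2): flips 1 -> legal
(2,4): flips 1 -> legal
(2,5): flips 1 -> legal
(2,6): flips 1 -> legal
(2,7): flips 1 -> legal
(3,1): flips 1 -> legal
(3,2): no bracket -> illegal
(3,7): no bracket -> illegal
(4,1): flips 2 -> legal
(4,6): no bracket -> illegal
(4,7): no bracket -> illegal
(5,1): no bracket -> illegal
(5,2): no bracket -> illegal
(5,4): no bracket -> illegal
(6,3): no bracket -> illegal
(6,5): no bracket -> illegal
(7,3): flips 1 -> legal
(7,4): no bracket -> illegal
(7,5): flips 1 -> legal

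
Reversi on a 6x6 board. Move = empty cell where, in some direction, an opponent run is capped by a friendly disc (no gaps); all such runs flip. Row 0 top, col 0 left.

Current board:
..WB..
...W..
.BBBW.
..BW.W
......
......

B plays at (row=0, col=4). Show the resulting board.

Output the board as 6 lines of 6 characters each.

Place B at (0,4); scan 8 dirs for brackets.
Dir NW: edge -> no flip
Dir N: edge -> no flip
Dir NE: edge -> no flip
Dir W: first cell 'B' (not opp) -> no flip
Dir E: first cell '.' (not opp) -> no flip
Dir SW: opp run (1,3) capped by B -> flip
Dir S: first cell '.' (not opp) -> no flip
Dir SE: first cell '.' (not opp) -> no flip
All flips: (1,3)

Answer: ..WBB.
...B..
.BBBW.
..BW.W
......
......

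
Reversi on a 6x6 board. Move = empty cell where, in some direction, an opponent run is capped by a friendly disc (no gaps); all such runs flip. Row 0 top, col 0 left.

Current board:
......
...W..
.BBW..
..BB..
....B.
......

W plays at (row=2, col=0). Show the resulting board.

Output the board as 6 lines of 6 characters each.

Place W at (2,0); scan 8 dirs for brackets.
Dir NW: edge -> no flip
Dir N: first cell '.' (not opp) -> no flip
Dir NE: first cell '.' (not opp) -> no flip
Dir W: edge -> no flip
Dir E: opp run (2,1) (2,2) capped by W -> flip
Dir SW: edge -> no flip
Dir S: first cell '.' (not opp) -> no flip
Dir SE: first cell '.' (not opp) -> no flip
All flips: (2,1) (2,2)

Answer: ......
...W..
WWWW..
..BB..
....B.
......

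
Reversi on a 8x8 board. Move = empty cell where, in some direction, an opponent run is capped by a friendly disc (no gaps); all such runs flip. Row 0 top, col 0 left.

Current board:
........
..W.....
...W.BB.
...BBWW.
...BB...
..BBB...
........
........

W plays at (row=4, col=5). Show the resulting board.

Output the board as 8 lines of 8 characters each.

Answer: ........
..W.....
...W.BB.
...BWWW.
...BBW..
..BBB...
........
........

Derivation:
Place W at (4,5); scan 8 dirs for brackets.
Dir NW: opp run (3,4) capped by W -> flip
Dir N: first cell 'W' (not opp) -> no flip
Dir NE: first cell 'W' (not opp) -> no flip
Dir W: opp run (4,4) (4,3), next='.' -> no flip
Dir E: first cell '.' (not opp) -> no flip
Dir SW: opp run (5,4), next='.' -> no flip
Dir S: first cell '.' (not opp) -> no flip
Dir SE: first cell '.' (not opp) -> no flip
All flips: (3,4)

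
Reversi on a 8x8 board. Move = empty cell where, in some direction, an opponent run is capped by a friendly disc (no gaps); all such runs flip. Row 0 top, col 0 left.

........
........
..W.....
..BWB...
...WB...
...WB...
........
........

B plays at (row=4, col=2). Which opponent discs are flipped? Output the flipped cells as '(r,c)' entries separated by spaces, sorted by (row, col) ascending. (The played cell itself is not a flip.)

Dir NW: first cell '.' (not opp) -> no flip
Dir N: first cell 'B' (not opp) -> no flip
Dir NE: opp run (3,3), next='.' -> no flip
Dir W: first cell '.' (not opp) -> no flip
Dir E: opp run (4,3) capped by B -> flip
Dir SW: first cell '.' (not opp) -> no flip
Dir S: first cell '.' (not opp) -> no flip
Dir SE: opp run (5,3), next='.' -> no flip

Answer: (4,3)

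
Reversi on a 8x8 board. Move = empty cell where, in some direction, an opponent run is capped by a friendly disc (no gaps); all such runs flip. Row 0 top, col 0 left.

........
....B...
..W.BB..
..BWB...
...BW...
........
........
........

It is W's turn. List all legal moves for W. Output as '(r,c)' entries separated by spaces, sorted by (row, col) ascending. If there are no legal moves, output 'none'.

Answer: (0,4) (1,5) (3,1) (3,5) (4,2) (5,3)

Derivation:
(0,3): no bracket -> illegal
(0,4): flips 3 -> legal
(0,5): no bracket -> illegal
(1,3): no bracket -> illegal
(1,5): flips 1 -> legal
(1,6): no bracket -> illegal
(2,1): no bracket -> illegal
(2,3): no bracket -> illegal
(2,6): no bracket -> illegal
(3,1): flips 1 -> legal
(3,5): flips 1 -> legal
(3,6): no bracket -> illegal
(4,1): no bracket -> illegal
(4,2): flips 2 -> legal
(4,5): no bracket -> illegal
(5,2): no bracket -> illegal
(5,3): flips 1 -> legal
(5,4): no bracket -> illegal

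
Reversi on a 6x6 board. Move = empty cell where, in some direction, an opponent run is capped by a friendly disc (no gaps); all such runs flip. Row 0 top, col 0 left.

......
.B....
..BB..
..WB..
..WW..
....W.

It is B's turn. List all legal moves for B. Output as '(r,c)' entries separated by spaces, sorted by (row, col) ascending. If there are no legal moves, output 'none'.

(2,1): no bracket -> illegal
(3,1): flips 1 -> legal
(3,4): no bracket -> illegal
(4,1): flips 1 -> legal
(4,4): no bracket -> illegal
(4,5): no bracket -> illegal
(5,1): flips 1 -> legal
(5,2): flips 2 -> legal
(5,3): flips 1 -> legal
(5,5): no bracket -> illegal

Answer: (3,1) (4,1) (5,1) (5,2) (5,3)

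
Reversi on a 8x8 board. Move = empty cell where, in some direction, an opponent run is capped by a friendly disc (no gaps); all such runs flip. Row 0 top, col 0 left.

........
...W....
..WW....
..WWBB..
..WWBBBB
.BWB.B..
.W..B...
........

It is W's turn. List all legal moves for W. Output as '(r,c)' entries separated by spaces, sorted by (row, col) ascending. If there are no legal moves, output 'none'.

Answer: (2,5) (3,6) (4,1) (5,0) (5,4) (5,6) (6,0) (6,3) (6,6) (7,5)

Derivation:
(2,4): no bracket -> illegal
(2,5): flips 1 -> legal
(2,6): no bracket -> illegal
(3,6): flips 2 -> legal
(3,7): no bracket -> illegal
(4,0): no bracket -> illegal
(4,1): flips 1 -> legal
(5,0): flips 1 -> legal
(5,4): flips 1 -> legal
(5,6): flips 2 -> legal
(5,7): no bracket -> illegal
(6,0): flips 1 -> legal
(6,2): no bracket -> illegal
(6,3): flips 1 -> legal
(6,5): no bracket -> illegal
(6,6): flips 2 -> legal
(7,3): no bracket -> illegal
(7,4): no bracket -> illegal
(7,5): flips 2 -> legal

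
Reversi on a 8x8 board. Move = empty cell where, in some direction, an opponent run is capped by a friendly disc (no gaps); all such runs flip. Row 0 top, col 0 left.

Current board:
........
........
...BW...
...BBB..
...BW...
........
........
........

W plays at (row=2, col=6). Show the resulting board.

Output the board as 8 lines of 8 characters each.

Answer: ........
........
...BW.W.
...BBW..
...BW...
........
........
........

Derivation:
Place W at (2,6); scan 8 dirs for brackets.
Dir NW: first cell '.' (not opp) -> no flip
Dir N: first cell '.' (not opp) -> no flip
Dir NE: first cell '.' (not opp) -> no flip
Dir W: first cell '.' (not opp) -> no flip
Dir E: first cell '.' (not opp) -> no flip
Dir SW: opp run (3,5) capped by W -> flip
Dir S: first cell '.' (not opp) -> no flip
Dir SE: first cell '.' (not opp) -> no flip
All flips: (3,5)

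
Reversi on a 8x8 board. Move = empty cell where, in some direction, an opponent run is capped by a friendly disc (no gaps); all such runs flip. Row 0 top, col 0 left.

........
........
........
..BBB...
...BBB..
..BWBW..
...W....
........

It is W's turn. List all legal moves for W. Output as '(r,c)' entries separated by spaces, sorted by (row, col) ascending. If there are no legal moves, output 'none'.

(2,1): no bracket -> illegal
(2,2): flips 2 -> legal
(2,3): flips 2 -> legal
(2,4): no bracket -> illegal
(2,5): no bracket -> illegal
(3,1): no bracket -> illegal
(3,5): flips 2 -> legal
(3,6): flips 2 -> legal
(4,1): flips 1 -> legal
(4,2): no bracket -> illegal
(4,6): no bracket -> illegal
(5,1): flips 1 -> legal
(5,6): no bracket -> illegal
(6,1): no bracket -> illegal
(6,2): no bracket -> illegal
(6,4): no bracket -> illegal
(6,5): no bracket -> illegal

Answer: (2,2) (2,3) (3,5) (3,6) (4,1) (5,1)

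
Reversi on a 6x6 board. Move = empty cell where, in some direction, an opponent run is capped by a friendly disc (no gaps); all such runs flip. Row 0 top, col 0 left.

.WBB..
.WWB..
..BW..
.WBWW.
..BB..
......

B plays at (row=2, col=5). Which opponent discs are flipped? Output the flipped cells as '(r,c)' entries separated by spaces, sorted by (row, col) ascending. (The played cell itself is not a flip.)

Dir NW: first cell '.' (not opp) -> no flip
Dir N: first cell '.' (not opp) -> no flip
Dir NE: edge -> no flip
Dir W: first cell '.' (not opp) -> no flip
Dir E: edge -> no flip
Dir SW: opp run (3,4) capped by B -> flip
Dir S: first cell '.' (not opp) -> no flip
Dir SE: edge -> no flip

Answer: (3,4)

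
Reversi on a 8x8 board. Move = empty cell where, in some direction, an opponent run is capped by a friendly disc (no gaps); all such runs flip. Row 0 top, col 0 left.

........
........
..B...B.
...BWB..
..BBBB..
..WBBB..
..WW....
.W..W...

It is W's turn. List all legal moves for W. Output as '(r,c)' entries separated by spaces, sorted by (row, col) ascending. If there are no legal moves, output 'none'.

Answer: (1,7) (2,3) (3,2) (3,6) (5,6) (6,4)

Derivation:
(1,1): no bracket -> illegal
(1,2): no bracket -> illegal
(1,3): no bracket -> illegal
(1,5): no bracket -> illegal
(1,6): no bracket -> illegal
(1,7): flips 4 -> legal
(2,1): no bracket -> illegal
(2,3): flips 3 -> legal
(2,4): no bracket -> illegal
(2,5): no bracket -> illegal
(2,7): no bracket -> illegal
(3,1): no bracket -> illegal
(3,2): flips 2 -> legal
(3,6): flips 3 -> legal
(3,7): no bracket -> illegal
(4,1): no bracket -> illegal
(4,6): no bracket -> illegal
(5,1): no bracket -> illegal
(5,6): flips 4 -> legal
(6,4): flips 2 -> legal
(6,5): no bracket -> illegal
(6,6): no bracket -> illegal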